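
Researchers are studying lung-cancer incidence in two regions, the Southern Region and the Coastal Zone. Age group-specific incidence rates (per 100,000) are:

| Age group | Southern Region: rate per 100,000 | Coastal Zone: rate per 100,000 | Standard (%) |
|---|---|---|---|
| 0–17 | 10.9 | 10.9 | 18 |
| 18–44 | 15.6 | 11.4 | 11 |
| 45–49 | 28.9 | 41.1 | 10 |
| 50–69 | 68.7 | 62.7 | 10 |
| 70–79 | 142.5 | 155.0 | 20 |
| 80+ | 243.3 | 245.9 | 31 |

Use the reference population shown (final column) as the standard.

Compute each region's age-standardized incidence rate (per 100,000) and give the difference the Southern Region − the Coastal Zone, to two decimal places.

-3.46

Standard weights: 0.18, 0.11, 0.10, 0.10, 0.20, 0.31.
The Southern Region: 0.1800×10.9 + 0.1100×15.6 + 0.1000×28.9 + 0.1000×68.7 + 0.2000×142.5 + 0.3100×243.3 = 117.3610 per 100,000.
The Coastal Zone: 0.1800×10.9 + 0.1100×11.4 + 0.1000×41.1 + 0.1000×62.7 + 0.2000×155.0 + 0.3100×245.9 = 120.8250 per 100,000.
Difference = 117.3610 − 120.8250 = -3.4640.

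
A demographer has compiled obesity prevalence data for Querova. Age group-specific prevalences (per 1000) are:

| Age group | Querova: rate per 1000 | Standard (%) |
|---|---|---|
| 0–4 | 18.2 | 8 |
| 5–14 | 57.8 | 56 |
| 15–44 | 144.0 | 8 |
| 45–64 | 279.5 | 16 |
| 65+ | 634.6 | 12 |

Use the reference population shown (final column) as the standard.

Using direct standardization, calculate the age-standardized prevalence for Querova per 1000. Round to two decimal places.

166.22

Standard weights: 0.08, 0.56, 0.08, 0.16, 0.12.
Standardized rate: 0.0800×18.2 + 0.5600×57.8 + 0.0800×144.0 + 0.1600×279.5 + 0.1200×634.6 = 166.2160 per 1000.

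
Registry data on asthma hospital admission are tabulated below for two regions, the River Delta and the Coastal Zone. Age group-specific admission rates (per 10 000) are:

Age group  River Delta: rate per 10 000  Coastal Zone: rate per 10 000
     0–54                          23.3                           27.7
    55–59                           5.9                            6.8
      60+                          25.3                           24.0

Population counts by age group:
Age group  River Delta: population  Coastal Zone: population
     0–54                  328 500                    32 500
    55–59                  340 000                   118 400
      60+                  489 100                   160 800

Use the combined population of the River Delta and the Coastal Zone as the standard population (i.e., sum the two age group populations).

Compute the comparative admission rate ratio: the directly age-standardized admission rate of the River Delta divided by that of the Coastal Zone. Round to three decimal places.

Combined standard total = 1 469 300; weights = 0.2457, 0.3120, 0.4423.
The River Delta: 0.2457×23.3 + 0.3120×5.9 + 0.4423×25.3 = 18.7561 per 10 000.
The Coastal Zone: 0.2457×27.7 + 0.3120×6.8 + 0.4423×24.0 = 19.5429 per 10 000.
Ratio = 18.7561 ÷ 19.5429 = 0.95974.

0.960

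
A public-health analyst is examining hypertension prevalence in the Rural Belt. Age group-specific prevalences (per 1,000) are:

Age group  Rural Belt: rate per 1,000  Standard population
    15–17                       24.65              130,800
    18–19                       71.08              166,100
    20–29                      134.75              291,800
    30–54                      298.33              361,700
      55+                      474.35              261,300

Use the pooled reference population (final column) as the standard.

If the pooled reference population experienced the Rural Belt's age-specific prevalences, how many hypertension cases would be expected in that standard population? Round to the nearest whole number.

286204

Expected hypertension cases = Σ (standard pop × age-specific rate ÷ 1,000)
= 130,800×24.65/1,000 + 166,100×71.08/1,000 + 291,800×134.75/1,000 + 361,700×298.33/1,000 + 261,300×474.35/1,000
= 3224.22 + 11806.39 + 39320.05 + 107905.96 + 123947.65 = 286204.27.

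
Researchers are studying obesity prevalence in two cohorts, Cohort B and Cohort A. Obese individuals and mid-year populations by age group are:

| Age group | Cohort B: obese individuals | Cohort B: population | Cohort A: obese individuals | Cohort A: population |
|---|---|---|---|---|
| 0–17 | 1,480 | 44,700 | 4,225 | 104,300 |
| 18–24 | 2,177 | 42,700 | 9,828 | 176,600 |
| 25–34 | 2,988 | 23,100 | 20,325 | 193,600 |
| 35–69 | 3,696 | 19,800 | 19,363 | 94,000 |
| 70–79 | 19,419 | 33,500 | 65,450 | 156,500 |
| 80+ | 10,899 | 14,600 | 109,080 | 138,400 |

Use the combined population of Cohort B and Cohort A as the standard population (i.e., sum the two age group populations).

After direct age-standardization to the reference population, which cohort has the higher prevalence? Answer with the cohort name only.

Cohort B

Age-specific rates per 1,000 for Cohort B: 33.110, 50.984, 129.351, 186.667, 579.672, 746.507.
For Cohort A: 40.508, 55.651, 104.985, 205.989, 418.211, 788.150.
Combined standard total = 1,041,800; weights = 0.1430, 0.2105, 0.2080, 0.1092, 0.1824, 0.1469.
Cohort B: 0.1430×33.110 + 0.2105×50.984 + 0.2080×129.351 + 0.1092×186.667 + 0.1824×579.672 + 0.1469×746.507 = 278.1149 per 1,000.
Cohort A: 0.1430×40.508 + 0.2105×55.651 + 0.2080×104.985 + 0.1092×205.989 + 0.1824×418.211 + 0.1469×788.150 = 253.8672 per 1,000.
The crude rates (227.91 vs 264.39) would put Cohort A higher, but that reflects its age composition; once standardized to a common age structure, Cohort B has the higher underlying rate.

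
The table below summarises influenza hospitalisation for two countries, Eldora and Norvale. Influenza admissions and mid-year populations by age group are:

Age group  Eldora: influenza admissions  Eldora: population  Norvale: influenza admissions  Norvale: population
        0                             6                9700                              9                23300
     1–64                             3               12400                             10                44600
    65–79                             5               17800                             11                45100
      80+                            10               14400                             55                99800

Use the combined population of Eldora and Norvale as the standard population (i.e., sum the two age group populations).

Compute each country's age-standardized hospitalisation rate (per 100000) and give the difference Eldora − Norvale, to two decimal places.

Age-specific rates per 100000 for Eldora: 61.86, 24.19, 28.09, 69.44.
For Norvale: 38.63, 22.42, 24.39, 55.11.
Combined standard total = 267100; weights = 0.1235, 0.2134, 0.2355, 0.4276.
Eldora: 0.1235×61.86 + 0.2134×24.19 + 0.2355×28.09 + 0.4276×69.44 = 49.1115 per 100000.
Norvale: 0.1235×38.63 + 0.2134×22.42 + 0.2355×24.39 + 0.4276×55.11 = 38.8635 per 100000.
Difference = 49.1115 − 38.8635 = 10.2480.

10.25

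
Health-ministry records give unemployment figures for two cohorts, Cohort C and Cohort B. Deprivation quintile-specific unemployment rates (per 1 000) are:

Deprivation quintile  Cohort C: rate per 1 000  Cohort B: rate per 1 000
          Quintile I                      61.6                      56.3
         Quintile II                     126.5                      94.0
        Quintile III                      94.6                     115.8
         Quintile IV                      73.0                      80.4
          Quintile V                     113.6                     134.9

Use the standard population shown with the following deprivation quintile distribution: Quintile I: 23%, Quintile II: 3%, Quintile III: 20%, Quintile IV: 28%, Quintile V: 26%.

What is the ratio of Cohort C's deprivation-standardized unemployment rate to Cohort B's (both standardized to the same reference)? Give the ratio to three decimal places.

Standard weights: 0.23, 0.03, 0.20, 0.28, 0.26.
Cohort C: 0.2300×61.6 + 0.0300×126.5 + 0.2000×94.6 + 0.2800×73.0 + 0.2600×113.6 = 86.8590 per 1 000.
Cohort B: 0.2300×56.3 + 0.0300×94.0 + 0.2000×115.8 + 0.2800×80.4 + 0.2600×134.9 = 96.5150 per 1 000.
Ratio = 86.8590 ÷ 96.5150 = 0.89995.

0.900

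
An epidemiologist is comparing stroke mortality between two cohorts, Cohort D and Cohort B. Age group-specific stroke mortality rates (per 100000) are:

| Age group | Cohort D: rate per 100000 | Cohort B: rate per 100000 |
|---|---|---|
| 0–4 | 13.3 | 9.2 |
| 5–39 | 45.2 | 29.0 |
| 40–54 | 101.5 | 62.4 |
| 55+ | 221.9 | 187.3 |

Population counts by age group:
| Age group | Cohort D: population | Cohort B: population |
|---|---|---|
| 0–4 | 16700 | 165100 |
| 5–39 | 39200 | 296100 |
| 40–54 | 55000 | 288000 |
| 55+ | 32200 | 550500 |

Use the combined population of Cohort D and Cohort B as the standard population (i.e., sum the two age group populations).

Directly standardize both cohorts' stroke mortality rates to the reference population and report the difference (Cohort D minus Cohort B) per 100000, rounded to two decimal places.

Combined standard total = 1442800; weights = 0.1260, 0.2324, 0.2377, 0.4039.
Cohort D: 0.1260×13.3 + 0.2324×45.2 + 0.2377×101.5 + 0.4039×221.9 = 125.9281 per 100000.
Cohort B: 0.1260×9.2 + 0.2324×29.0 + 0.2377×62.4 + 0.4039×187.3 = 98.3776 per 100000.
Difference = 125.9281 − 98.3776 = 27.5506.

27.55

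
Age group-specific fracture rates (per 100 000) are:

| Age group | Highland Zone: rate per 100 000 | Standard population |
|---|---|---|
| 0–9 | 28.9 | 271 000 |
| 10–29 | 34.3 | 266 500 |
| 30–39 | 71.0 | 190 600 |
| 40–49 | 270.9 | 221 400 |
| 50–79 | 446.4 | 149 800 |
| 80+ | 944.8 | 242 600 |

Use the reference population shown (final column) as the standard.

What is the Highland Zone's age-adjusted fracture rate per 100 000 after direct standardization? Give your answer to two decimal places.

288.07

Standard total = 1 341 900; weights = 0.2020, 0.1986, 0.1420, 0.1650, 0.1116, 0.1808.
Standardized rate: 0.2020×28.9 + 0.1986×34.3 + 0.1420×71.0 + 0.1650×270.9 + 0.1116×446.4 + 0.1808×944.8 = 288.0706 per 100 000.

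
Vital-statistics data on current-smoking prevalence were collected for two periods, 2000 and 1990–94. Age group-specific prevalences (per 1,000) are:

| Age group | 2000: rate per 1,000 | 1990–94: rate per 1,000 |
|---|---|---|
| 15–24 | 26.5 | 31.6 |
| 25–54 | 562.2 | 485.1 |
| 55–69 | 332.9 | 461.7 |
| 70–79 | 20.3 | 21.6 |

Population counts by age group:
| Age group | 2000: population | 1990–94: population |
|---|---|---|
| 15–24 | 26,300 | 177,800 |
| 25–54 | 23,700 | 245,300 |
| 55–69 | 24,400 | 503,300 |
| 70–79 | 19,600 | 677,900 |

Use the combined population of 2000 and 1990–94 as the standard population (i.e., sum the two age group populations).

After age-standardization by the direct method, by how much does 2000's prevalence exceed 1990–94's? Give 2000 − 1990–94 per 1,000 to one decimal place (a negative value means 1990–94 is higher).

-29.0

Combined standard total = 1,698,300; weights = 0.1202, 0.1584, 0.3107, 0.4107.
2000: 0.1202×26.5 + 0.1584×562.2 + 0.3107×332.9 + 0.4107×20.3 = 204.0105 per 1,000.
1990–94: 0.1202×31.6 + 0.1584×485.1 + 0.3107×461.7 + 0.4107×21.6 = 232.9662 per 1,000.
Difference = 204.0105 − 232.9662 = -28.9557.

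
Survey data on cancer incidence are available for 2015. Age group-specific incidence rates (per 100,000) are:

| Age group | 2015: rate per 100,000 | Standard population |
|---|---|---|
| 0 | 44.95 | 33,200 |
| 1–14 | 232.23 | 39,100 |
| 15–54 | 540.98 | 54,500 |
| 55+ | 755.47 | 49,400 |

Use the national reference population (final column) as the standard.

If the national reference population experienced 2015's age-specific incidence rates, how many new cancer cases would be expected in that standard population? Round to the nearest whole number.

Expected new cancer cases = Σ (standard pop × age-specific rate ÷ 100,000)
= 33,200×44.95/100,000 + 39,100×232.23/100,000 + 54,500×540.98/100,000 + 49,400×755.47/100,000
= 14.92 + 90.80 + 294.83 + 373.20 = 773.76.

774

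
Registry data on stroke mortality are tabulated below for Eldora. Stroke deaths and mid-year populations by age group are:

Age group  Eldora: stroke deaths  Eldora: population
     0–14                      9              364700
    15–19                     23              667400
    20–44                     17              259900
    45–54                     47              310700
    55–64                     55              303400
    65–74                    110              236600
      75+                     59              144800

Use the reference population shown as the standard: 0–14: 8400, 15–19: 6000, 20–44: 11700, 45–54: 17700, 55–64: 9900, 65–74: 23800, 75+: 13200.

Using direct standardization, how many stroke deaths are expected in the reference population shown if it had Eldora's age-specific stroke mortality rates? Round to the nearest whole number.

Age-specific rates per 100000 for Eldora: 2.47, 3.45, 6.54, 15.13, 18.13, 46.49, 40.75.
Expected stroke deaths = Σ (standard pop × age-specific rate ÷ 100000)
= 8400×2.47/100000 + 6000×3.45/100000 + 11700×6.54/100000 + 17700×15.13/100000 + 9900×18.13/100000 + 23800×46.49/100000 + 13200×40.75/100000
= 0.21 + 0.21 + 0.77 + 2.68 + 1.79 + 11.07 + 5.38 = 22.10.

22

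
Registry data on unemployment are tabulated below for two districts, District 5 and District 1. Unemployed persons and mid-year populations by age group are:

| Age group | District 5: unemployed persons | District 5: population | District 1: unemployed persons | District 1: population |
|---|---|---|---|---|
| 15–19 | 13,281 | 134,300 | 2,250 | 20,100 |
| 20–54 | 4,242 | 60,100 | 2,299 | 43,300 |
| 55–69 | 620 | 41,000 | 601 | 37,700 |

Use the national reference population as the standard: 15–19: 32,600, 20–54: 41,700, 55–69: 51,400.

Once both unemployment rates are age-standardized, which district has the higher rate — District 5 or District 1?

Age-specific rates per 1,000 for District 5: 98.891, 70.582, 15.122.
For District 1: 111.940, 53.095, 15.942.
Standard total = 125,700; weights = 0.2593, 0.3317, 0.4089.
District 5: 0.2593×98.891 + 0.3317×70.582 + 0.4089×15.122 = 55.2457 per 1,000.
District 1: 0.2593×111.940 + 0.3317×53.095 + 0.4089×15.942 = 53.1639 per 1,000.

District 5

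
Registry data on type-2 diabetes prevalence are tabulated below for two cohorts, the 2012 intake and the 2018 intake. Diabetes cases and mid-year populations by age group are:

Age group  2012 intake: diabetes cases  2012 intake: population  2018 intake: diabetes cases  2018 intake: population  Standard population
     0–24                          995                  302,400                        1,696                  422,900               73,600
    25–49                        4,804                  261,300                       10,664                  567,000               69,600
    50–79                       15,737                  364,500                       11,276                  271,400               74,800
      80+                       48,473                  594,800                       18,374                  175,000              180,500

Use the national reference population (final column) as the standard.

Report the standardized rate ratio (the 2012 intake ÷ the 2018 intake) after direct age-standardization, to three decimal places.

0.822

Age-specific rates per 1,000 for the 2012 intake: 3.290, 18.385, 43.174, 81.495.
For the 2018 intake: 4.010, 18.808, 41.548, 104.994.
Standard total = 398,500; weights = 0.1847, 0.1747, 0.1877, 0.4529.
The 2012 intake: 0.1847×3.290 + 0.1747×18.385 + 0.1877×43.174 + 0.4529×81.495 = 48.8356 per 1,000.
The 2018 intake: 0.1847×4.010 + 0.1747×18.808 + 0.1877×41.548 + 0.4529×104.994 = 59.3812 per 1,000.
Ratio = 48.8356 ÷ 59.3812 = 0.82241.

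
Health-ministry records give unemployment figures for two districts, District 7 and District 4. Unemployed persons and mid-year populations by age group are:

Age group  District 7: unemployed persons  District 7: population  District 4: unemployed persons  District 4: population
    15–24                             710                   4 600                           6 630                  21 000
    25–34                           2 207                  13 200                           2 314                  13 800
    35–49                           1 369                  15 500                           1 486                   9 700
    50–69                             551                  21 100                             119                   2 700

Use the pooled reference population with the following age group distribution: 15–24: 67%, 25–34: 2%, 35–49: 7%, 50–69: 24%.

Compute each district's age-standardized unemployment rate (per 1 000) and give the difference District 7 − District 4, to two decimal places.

Age-specific rates per 1 000 for District 7: 154.348, 167.197, 88.323, 26.114.
For District 4: 315.714, 167.681, 153.196, 44.074.
Standard weights: 0.67, 0.02, 0.07, 0.24.
District 7: 0.6700×154.348 + 0.0200×167.197 + 0.0700×88.323 + 0.2400×26.114 = 119.2069 per 1 000.
District 4: 0.6700×315.714 + 0.0200×167.681 + 0.0700×153.196 + 0.2400×44.074 = 236.1837 per 1 000.
Difference = 119.2069 − 236.1837 = -116.9768.

-116.98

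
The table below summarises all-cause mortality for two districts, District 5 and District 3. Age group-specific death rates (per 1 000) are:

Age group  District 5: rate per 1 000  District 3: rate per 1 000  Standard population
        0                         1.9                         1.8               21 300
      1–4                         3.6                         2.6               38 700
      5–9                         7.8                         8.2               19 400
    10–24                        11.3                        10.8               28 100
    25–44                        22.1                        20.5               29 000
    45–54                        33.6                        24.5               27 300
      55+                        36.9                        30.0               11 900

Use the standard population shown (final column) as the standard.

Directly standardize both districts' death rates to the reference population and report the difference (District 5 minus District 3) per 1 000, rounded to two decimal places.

Standard total = 175 700; weights = 0.1212, 0.2203, 0.1104, 0.1599, 0.1651, 0.1554, 0.0677.
District 5: 0.1212×1.9 + 0.2203×3.6 + 0.1104×7.8 + 0.1599×11.3 + 0.1651×22.1 + 0.1554×33.6 + 0.0677×36.9 = 15.0594 per 1 000.
District 3: 0.1212×1.8 + 0.2203×2.6 + 0.1104×8.2 + 0.1599×10.8 + 0.1651×20.5 + 0.1554×24.5 + 0.0677×30.0 = 12.6458 per 1 000.
Difference = 15.0594 − 12.6458 = 2.4135.

2.41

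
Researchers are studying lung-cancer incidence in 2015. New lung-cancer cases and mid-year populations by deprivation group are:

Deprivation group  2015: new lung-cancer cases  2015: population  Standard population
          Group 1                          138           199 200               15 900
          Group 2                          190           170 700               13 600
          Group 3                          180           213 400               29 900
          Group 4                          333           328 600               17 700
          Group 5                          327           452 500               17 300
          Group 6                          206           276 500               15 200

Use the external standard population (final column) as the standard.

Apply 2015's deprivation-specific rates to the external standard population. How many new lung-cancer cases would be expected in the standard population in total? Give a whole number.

93

Deprivation-specific rates per 100 000 for 2015: 69.28, 111.31, 84.35, 101.34, 72.27, 74.50.
Expected new lung-cancer cases = Σ (standard pop × deprivation-specific rate ÷ 100 000)
= 15 900×69.28/100 000 + 13 600×111.31/100 000 + 29 900×84.35/100 000 + 17 700×101.34/100 000 + 17 300×72.27/100 000 + 15 200×74.50/100 000
= 11.02 + 15.14 + 25.22 + 17.94 + 12.50 + 11.32 = 93.14.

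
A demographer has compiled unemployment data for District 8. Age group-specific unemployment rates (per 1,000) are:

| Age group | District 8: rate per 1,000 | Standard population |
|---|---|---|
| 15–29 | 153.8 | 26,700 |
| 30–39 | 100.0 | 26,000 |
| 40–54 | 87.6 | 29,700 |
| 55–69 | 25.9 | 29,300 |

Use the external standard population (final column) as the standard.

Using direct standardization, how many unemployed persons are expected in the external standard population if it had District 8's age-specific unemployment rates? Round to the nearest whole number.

10067

Expected unemployed persons = Σ (standard pop × age-specific rate ÷ 1,000)
= 26,700×153.8/1,000 + 26,000×100.0/1,000 + 29,700×87.6/1,000 + 29,300×25.9/1,000
= 4106.46 + 2600.00 + 2601.72 + 758.87 = 10067.05.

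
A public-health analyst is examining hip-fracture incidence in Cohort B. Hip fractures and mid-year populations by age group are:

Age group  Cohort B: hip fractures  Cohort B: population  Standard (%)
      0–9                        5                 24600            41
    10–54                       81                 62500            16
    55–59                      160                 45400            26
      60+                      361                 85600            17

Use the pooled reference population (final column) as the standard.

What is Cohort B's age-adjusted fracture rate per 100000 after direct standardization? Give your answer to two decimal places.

Age-specific rates per 100000 for Cohort B: 20.33, 129.60, 352.42, 421.73.
Standard weights: 0.41, 0.16, 0.26, 0.17.
Standardized rate: 0.4100×20.33 + 0.1600×129.60 + 0.2600×352.42 + 0.1700×421.73 = 192.3932 per 100000.

192.39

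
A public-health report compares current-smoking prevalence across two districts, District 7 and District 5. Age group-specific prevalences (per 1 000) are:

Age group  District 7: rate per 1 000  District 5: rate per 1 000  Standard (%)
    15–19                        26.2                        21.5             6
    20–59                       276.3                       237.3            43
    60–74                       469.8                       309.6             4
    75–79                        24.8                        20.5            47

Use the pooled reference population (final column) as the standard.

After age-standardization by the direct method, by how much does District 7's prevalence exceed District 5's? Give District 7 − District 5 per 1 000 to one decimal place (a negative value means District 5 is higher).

25.5

Standard weights: 0.06, 0.43, 0.04, 0.47.
District 7: 0.0600×26.2 + 0.4300×276.3 + 0.0400×469.8 + 0.4700×24.8 = 150.8290 per 1 000.
District 5: 0.0600×21.5 + 0.4300×237.3 + 0.0400×309.6 + 0.4700×20.5 = 125.3480 per 1 000.
Difference = 150.8290 − 125.3480 = 25.4810.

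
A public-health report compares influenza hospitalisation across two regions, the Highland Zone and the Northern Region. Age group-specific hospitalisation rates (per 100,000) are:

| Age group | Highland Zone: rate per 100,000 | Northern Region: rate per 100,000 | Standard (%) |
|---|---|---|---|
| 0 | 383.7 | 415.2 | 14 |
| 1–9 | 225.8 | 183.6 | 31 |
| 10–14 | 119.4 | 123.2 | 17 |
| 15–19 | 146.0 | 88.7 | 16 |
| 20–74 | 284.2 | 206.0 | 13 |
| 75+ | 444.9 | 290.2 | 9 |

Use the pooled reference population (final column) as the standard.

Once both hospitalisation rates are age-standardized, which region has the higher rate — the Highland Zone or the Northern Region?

Standard weights: 0.14, 0.31, 0.17, 0.16, 0.13, 0.09.
The Highland Zone: 0.1400×383.7 + 0.3100×225.8 + 0.1700×119.4 + 0.1600×146.0 + 0.1300×284.2 + 0.0900×444.9 = 244.3610 per 100,000.
The Northern Region: 0.1400×415.2 + 0.3100×183.6 + 0.1700×123.2 + 0.1600×88.7 + 0.1300×206.0 + 0.0900×290.2 = 203.0780 per 100,000.

Highland Zone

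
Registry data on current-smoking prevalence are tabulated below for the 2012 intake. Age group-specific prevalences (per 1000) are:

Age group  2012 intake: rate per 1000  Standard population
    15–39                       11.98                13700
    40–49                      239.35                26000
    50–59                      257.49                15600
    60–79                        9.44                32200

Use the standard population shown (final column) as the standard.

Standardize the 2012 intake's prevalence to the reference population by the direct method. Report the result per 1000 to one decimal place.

Standard total = 87500; weights = 0.1566, 0.2971, 0.1783, 0.3680.
Standardized rate: 0.1566×11.98 + 0.2971×239.35 + 0.1783×257.49 + 0.3680×9.44 = 122.3776 per 1000.

122.4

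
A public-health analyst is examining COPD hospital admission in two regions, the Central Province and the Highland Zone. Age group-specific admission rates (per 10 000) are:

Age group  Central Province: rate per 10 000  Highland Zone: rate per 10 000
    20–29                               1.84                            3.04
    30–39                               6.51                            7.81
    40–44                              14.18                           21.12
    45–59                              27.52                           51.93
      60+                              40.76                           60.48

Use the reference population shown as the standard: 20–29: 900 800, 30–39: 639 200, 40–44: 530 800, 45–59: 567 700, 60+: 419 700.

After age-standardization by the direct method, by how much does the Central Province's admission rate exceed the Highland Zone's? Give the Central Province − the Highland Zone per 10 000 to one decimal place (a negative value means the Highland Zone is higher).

Standard total = 3 058 200; weights = 0.2946, 0.2090, 0.1736, 0.1856, 0.1372.
The Central Province: 0.2946×1.84 + 0.2090×6.51 + 0.1736×14.18 + 0.1856×27.52 + 0.1372×40.76 = 15.0662 per 10 000.
The Highland Zone: 0.2946×3.04 + 0.2090×7.81 + 0.1736×21.12 + 0.1856×51.93 + 0.1372×60.48 = 24.1335 per 10 000.
Difference = 15.0662 − 24.1335 = -9.0673.

-9.1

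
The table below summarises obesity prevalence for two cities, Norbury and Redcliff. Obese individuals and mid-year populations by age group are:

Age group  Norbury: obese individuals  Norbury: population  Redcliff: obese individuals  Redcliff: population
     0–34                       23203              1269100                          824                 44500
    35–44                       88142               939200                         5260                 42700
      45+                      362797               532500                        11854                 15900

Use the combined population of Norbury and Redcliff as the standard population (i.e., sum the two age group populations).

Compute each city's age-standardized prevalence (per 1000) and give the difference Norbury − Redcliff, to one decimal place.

-22.6

Age-specific rates per 1000 for Norbury: 18.283, 93.848, 681.309.
For Redcliff: 18.517, 123.185, 745.535.
Combined standard total = 2843900; weights = 0.4619, 0.3453, 0.1928.
Norbury: 0.4619×18.283 + 0.3453×93.848 + 0.1928×681.309 = 172.2268 per 1000.
Redcliff: 0.4619×18.517 + 0.3453×123.185 + 0.1928×745.535 = 194.8487 per 1000.
Difference = 172.2268 − 194.8487 = -22.6219.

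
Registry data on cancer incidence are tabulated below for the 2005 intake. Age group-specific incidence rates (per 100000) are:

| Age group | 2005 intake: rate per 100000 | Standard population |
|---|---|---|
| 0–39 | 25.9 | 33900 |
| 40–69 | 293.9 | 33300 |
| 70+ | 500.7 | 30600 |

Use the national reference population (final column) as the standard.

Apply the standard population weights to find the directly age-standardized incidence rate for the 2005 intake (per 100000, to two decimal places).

265.71

Standard total = 97800; weights = 0.3466, 0.3405, 0.3129.
Standardized rate: 0.3466×25.9 + 0.3405×293.9 + 0.3129×500.7 = 265.7086 per 100000.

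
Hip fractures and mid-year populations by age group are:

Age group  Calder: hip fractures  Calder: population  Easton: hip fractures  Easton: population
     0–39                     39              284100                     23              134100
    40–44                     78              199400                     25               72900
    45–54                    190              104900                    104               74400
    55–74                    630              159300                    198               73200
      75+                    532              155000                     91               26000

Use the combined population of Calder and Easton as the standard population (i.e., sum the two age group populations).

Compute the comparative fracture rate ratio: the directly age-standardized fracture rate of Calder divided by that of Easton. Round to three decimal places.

1.209

Age-specific rates per 100000 for Calder: 13.73, 39.12, 181.12, 395.48, 343.23.
For Easton: 17.15, 34.29, 139.78, 270.49, 350.00.
Combined standard total = 1283300; weights = 0.3259, 0.2122, 0.1397, 0.1812, 0.1410.
Calder: 0.3259×13.73 + 0.2122×39.12 + 0.1397×181.12 + 0.1812×395.48 + 0.1410×343.23 = 158.1401 per 100000.
Easton: 0.3259×17.15 + 0.2122×34.29 + 0.1397×139.78 + 0.1812×270.49 + 0.1410×350.00 = 130.7673 per 100000.
Ratio = 158.1401 ÷ 130.7673 = 1.20933.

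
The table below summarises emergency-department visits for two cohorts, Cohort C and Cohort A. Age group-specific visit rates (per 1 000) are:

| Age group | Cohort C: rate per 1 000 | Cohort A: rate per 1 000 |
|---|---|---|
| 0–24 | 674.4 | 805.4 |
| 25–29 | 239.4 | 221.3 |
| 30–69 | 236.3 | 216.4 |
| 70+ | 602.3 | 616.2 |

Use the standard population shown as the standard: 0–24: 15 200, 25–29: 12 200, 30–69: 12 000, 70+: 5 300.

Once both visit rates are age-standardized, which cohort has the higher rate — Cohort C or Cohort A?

Standard total = 44 700; weights = 0.3400, 0.2729, 0.2685, 0.1186.
Cohort C: 0.3400×674.4 + 0.2729×239.4 + 0.2685×236.3 + 0.1186×602.3 = 429.5157 per 1 000.
Cohort A: 0.3400×805.4 + 0.2729×221.3 + 0.2685×216.4 + 0.1186×616.2 = 465.4273 per 1 000.

Cohort A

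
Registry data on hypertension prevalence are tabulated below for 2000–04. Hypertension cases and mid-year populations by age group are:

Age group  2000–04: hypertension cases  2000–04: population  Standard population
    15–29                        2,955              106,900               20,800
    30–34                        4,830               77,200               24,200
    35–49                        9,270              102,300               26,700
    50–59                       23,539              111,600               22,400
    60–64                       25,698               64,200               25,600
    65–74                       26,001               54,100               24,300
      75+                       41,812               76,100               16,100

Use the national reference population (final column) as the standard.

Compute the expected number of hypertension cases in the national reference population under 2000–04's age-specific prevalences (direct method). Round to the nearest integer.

Age-specific rates per 1,000 for 2000–04: 27.643, 62.565, 90.616, 210.923, 400.280, 480.610, 549.435.
Expected hypertension cases = Σ (standard pop × age-specific rate ÷ 1,000)
= 20,800×27.643/1,000 + 24,200×62.565/1,000 + 26,700×90.616/1,000 + 22,400×210.923/1,000 + 25,600×400.280/1,000 + 24,300×480.610/1,000 + 16,100×549.435/1,000
= 574.97 + 1514.07 + 2419.44 + 4724.67 + 10247.18 + 11678.82 + 8845.90 = 40005.05.

40005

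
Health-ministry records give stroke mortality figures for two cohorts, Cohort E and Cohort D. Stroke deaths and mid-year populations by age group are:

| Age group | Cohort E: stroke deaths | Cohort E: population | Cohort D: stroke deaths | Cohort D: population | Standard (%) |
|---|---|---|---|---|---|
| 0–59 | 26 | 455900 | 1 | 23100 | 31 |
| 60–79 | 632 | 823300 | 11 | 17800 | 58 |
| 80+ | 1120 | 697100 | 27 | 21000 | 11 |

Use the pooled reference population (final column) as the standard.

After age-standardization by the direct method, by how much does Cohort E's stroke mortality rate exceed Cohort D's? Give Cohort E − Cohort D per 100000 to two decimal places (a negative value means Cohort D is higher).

Age-specific rates per 100000 for Cohort E: 5.70, 76.76, 160.67.
For Cohort D: 4.33, 61.80, 128.57.
Standard weights: 0.31, 0.58, 0.11.
Cohort E: 0.3100×5.70 + 0.5800×76.76 + 0.1100×160.67 = 63.9644 per 100000.
Cohort D: 0.3100×4.33 + 0.5800×61.80 + 0.1100×128.57 = 51.3275 per 100000.
Difference = 63.9644 − 51.3275 = 12.6369.

12.64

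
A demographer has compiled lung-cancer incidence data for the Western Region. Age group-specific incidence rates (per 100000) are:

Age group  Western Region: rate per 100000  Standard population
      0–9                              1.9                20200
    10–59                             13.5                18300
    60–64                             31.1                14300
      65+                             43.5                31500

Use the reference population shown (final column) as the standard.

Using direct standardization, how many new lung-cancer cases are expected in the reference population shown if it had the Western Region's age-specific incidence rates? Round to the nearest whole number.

Expected new lung-cancer cases = Σ (standard pop × age-specific rate ÷ 100000)
= 20200×1.9/100000 + 18300×13.5/100000 + 14300×31.1/100000 + 31500×43.5/100000
= 0.38 + 2.47 + 4.45 + 13.70 = 21.00.

21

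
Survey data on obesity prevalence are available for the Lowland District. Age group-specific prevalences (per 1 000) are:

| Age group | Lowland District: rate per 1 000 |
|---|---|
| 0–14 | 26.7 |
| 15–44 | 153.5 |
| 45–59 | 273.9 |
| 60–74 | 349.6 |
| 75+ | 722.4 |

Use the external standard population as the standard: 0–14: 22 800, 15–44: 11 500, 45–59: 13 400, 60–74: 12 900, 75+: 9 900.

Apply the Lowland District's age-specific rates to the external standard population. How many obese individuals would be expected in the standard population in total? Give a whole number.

17706

Expected obese individuals = Σ (standard pop × age-specific rate ÷ 1 000)
= 22 800×26.7/1 000 + 11 500×153.5/1 000 + 13 400×273.9/1 000 + 12 900×349.6/1 000 + 9 900×722.4/1 000
= 608.76 + 1765.25 + 3670.26 + 4509.84 + 7151.76 = 17705.87.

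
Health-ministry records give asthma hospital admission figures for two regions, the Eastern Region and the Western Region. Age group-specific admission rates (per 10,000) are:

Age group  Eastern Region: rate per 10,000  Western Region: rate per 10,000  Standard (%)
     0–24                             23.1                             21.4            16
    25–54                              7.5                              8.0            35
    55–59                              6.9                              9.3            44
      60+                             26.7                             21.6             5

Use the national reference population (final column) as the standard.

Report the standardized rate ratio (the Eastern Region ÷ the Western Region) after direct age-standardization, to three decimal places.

Standard weights: 0.16, 0.35, 0.44, 0.05.
The Eastern Region: 0.1600×23.1 + 0.3500×7.5 + 0.4400×6.9 + 0.0500×26.7 = 10.6920 per 10,000.
The Western Region: 0.1600×21.4 + 0.3500×8.0 + 0.4400×9.3 + 0.0500×21.6 = 11.3960 per 10,000.
Ratio = 10.6920 ÷ 11.3960 = 0.93822.

0.938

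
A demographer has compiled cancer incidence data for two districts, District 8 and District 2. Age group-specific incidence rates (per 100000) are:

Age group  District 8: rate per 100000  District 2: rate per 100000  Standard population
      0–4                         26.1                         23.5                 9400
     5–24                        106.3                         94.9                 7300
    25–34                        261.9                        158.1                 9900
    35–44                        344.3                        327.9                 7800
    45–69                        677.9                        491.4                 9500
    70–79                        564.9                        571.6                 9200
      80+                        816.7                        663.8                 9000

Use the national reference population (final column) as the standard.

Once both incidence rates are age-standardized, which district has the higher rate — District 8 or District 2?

District 8

Standard total = 62100; weights = 0.1514, 0.1176, 0.1594, 0.1256, 0.1530, 0.1481, 0.1449.
District 8: 0.1514×26.1 + 0.1176×106.3 + 0.1594×261.9 + 0.1256×344.3 + 0.1530×677.9 + 0.1481×564.9 + 0.1449×816.7 = 407.1998 per 100000.
District 2: 0.1514×23.5 + 0.1176×94.9 + 0.1594×158.1 + 0.1256×327.9 + 0.1530×491.4 + 0.1481×571.6 + 0.1449×663.8 = 337.1610 per 100000.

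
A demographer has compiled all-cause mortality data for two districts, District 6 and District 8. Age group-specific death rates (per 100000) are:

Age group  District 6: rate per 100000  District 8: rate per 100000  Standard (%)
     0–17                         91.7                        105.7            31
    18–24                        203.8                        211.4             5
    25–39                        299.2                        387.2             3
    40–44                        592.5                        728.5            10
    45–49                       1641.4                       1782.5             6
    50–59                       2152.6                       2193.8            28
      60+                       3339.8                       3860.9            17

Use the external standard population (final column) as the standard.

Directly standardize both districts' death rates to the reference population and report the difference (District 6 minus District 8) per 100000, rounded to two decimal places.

-129.55

Standard weights: 0.31, 0.05, 0.03, 0.10, 0.06, 0.28, 0.17.
District 6: 0.3100×91.7 + 0.0500×203.8 + 0.0300×299.2 + 0.1000×592.5 + 0.0600×1641.4 + 0.2800×2152.6 + 0.1700×3339.8 = 1375.8210 per 100000.
District 8: 0.3100×105.7 + 0.0500×211.4 + 0.0300×387.2 + 0.1000×728.5 + 0.0600×1782.5 + 0.2800×2193.8 + 0.1700×3860.9 = 1505.3700 per 100000.
Difference = 1375.8210 − 1505.3700 = -129.5490.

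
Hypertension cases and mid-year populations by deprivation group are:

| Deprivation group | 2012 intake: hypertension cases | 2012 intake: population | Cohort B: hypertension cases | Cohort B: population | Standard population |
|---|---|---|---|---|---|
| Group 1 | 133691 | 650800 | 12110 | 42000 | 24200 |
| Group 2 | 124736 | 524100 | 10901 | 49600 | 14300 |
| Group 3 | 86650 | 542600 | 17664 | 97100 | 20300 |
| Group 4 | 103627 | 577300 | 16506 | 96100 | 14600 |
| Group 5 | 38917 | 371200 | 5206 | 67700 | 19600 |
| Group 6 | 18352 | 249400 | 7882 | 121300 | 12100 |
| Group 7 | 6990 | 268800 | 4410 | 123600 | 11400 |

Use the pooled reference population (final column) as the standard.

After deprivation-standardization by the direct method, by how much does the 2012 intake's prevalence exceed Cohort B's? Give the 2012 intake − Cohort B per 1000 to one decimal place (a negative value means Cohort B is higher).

-13.2

Deprivation-specific rates per 1000 for the 2012 intake: 205.426, 238.000, 159.694, 179.503, 104.841, 73.585, 26.004.
For Cohort B: 288.333, 219.778, 181.916, 171.759, 76.898, 64.979, 35.680.
Standard total = 116500; weights = 0.2077, 0.1227, 0.1742, 0.1253, 0.1682, 0.1039, 0.0979.
The 2012 intake: 0.2077×205.426 + 0.1227×238.000 + 0.1742×159.694 + 0.1253×179.503 + 0.1682×104.841 + 0.1039×73.585 + 0.0979×26.004 = 150.0339 per 1000.
Cohort B: 0.2077×288.333 + 0.1227×219.778 + 0.1742×181.916 + 0.1253×171.759 + 0.1682×76.898 + 0.1039×64.979 + 0.0979×35.680 = 163.2726 per 1000.
Difference = 150.0339 − 163.2726 = -13.2387.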